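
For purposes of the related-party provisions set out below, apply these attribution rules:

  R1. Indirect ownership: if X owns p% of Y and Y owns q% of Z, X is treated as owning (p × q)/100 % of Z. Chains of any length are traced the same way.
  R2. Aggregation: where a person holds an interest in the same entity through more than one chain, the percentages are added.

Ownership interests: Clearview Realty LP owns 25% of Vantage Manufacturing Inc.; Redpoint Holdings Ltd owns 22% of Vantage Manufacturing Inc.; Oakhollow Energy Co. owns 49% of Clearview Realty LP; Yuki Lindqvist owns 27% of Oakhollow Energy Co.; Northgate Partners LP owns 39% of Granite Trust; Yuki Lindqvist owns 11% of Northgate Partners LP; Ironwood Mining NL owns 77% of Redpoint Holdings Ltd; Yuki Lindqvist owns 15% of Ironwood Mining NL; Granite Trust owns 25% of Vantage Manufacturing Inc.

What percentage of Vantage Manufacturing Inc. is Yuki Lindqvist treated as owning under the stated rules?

Chain via Ironwood Mining NL → Redpoint Holdings Ltd (R1): 15% × 77% × 22% = 2.541% of Vantage Manufacturing Inc.
Chain via Oakhollow Energy Co. → Clearview Realty LP (R1): 27% × 49% × 25% = 3.3075% of Vantage Manufacturing Inc.
Chain via Northgate Partners LP → Granite Trust (R1): 11% × 39% × 25% = 1.0725% of Vantage Manufacturing Inc.
Aggregating (R2): 2.541% + 3.3075% + 1.0725% = 6.921%.

6.921%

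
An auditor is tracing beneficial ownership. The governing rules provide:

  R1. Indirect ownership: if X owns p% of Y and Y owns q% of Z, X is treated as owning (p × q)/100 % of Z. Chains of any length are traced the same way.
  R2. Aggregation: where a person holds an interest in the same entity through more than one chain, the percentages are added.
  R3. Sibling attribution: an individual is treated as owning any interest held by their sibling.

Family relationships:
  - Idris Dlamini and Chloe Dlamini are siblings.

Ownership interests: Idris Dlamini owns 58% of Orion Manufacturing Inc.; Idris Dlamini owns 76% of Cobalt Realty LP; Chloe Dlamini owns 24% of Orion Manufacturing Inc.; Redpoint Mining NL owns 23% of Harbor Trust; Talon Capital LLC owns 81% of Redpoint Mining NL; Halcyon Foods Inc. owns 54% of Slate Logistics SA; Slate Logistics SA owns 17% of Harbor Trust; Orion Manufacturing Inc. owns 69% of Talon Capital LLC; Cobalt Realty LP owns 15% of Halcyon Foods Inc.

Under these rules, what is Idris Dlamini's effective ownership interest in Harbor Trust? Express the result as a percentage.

By sibling attribution (R3), Idris Dlamini is treated as also owning Chloe Dlamini's interest in Orion Manufacturing Inc, giving 58% + 24% = 82%.
Chain via Orion Manufacturing Inc. → Talon Capital LLC → Redpoint Mining NL (R1): 82% × 69% × 81% × 23% = 10.540854% of Harbor Trust.
Chain via Cobalt Realty LP → Halcyon Foods Inc. → Slate Logistics SA (R1): 76% × 15% × 54% × 17% = 1.04652% of Harbor Trust.
Aggregating (R2): 10.540854% + 1.04652% = 11.587374%.

11.587374%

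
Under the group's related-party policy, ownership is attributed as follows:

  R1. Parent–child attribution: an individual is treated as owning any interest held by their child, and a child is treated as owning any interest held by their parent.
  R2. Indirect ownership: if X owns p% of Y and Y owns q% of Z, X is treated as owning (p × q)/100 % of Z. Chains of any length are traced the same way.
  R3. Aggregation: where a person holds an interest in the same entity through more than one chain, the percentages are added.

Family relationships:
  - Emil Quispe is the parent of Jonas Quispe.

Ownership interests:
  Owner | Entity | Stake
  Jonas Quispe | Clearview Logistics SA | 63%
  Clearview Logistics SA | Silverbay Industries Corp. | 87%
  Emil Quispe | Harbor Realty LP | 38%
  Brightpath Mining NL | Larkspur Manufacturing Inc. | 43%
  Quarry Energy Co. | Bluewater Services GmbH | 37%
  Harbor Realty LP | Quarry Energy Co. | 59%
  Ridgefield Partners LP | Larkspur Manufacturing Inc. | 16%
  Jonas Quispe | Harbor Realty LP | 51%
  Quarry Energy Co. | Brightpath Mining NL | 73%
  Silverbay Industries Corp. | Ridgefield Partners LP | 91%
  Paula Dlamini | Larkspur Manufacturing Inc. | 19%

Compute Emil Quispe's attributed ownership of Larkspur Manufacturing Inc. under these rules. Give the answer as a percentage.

24.463225%

By parent–child attribution (R1), Emil Quispe is treated as also owning Jonas Quispe's interest in Harbor Realty LP, giving 38% + 51% = 89%.
By parent–child attribution (R1), Emil Quispe is treated as owning Jonas Quispe's 63% interest in Clearview Logistics SA.
Chain via Harbor Realty LP → Quarry Energy Co. → Brightpath Mining NL (R2): 89% × 59% × 73% × 43% = 16.482889% of Larkspur Manufacturing Inc.
Chain via Clearview Logistics SA → Silverbay Industries Corp. → Ridgefield Partners LP (R2): 63% × 87% × 91% × 16% = 7.980336% of Larkspur Manufacturing Inc.
Aggregating (R3): 16.482889% + 7.980336% = 24.463225%.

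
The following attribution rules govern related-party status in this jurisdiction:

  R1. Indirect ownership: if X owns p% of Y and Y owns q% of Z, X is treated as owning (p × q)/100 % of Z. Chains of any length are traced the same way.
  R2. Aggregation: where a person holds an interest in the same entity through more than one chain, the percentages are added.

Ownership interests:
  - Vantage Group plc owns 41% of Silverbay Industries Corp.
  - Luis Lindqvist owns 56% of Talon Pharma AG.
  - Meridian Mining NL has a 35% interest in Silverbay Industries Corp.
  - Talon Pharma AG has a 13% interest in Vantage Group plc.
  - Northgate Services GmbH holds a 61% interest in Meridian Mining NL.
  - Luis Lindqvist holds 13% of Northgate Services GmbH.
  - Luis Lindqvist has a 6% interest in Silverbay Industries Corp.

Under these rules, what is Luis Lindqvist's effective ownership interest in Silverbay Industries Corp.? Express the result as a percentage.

Chain via Talon Pharma AG → Vantage Group plc (R1): 56% × 13% × 41% = 2.9848% of Silverbay Industries Corp.
Chain via Northgate Services GmbH → Meridian Mining NL (R1): 13% × 61% × 35% = 2.7755% of Silverbay Industries Corp.
Direct interest in Silverbay Industries Corp: 6%.
Aggregating (R2): 2.9848% + 2.7755% + 6% = 11.7603%.

11.7603%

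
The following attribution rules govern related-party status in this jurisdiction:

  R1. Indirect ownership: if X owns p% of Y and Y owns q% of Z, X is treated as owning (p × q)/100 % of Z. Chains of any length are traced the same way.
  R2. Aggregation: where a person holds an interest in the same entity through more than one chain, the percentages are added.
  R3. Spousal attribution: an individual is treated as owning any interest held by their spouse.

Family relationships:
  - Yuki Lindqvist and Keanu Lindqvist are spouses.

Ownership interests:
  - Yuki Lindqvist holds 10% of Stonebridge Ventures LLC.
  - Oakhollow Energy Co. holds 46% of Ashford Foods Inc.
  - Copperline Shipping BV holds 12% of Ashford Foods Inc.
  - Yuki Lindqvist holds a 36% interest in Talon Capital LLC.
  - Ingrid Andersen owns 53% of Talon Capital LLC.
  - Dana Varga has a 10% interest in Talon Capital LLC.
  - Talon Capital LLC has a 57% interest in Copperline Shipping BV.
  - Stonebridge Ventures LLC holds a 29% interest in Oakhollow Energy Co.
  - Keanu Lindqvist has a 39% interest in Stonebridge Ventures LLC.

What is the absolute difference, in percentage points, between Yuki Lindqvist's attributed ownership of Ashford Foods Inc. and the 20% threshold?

11.001

By spousal attribution (R3), Yuki Lindqvist is treated as also owning Keanu Lindqvist's interest in Stonebridge Ventures LLC, giving 10% + 39% = 49%.
Chain via Stonebridge Ventures LLC → Oakhollow Energy Co. (R1): 49% × 29% × 46% = 6.5366% of Ashford Foods Inc.
Chain via Talon Capital LLC → Copperline Shipping BV (R1): 36% × 57% × 12% = 2.4624% of Ashford Foods Inc.
Aggregating (R2): 6.5366% + 2.4624% = 8.999%.
8.999% falls short of the 20% threshold by 11.001 percentage points.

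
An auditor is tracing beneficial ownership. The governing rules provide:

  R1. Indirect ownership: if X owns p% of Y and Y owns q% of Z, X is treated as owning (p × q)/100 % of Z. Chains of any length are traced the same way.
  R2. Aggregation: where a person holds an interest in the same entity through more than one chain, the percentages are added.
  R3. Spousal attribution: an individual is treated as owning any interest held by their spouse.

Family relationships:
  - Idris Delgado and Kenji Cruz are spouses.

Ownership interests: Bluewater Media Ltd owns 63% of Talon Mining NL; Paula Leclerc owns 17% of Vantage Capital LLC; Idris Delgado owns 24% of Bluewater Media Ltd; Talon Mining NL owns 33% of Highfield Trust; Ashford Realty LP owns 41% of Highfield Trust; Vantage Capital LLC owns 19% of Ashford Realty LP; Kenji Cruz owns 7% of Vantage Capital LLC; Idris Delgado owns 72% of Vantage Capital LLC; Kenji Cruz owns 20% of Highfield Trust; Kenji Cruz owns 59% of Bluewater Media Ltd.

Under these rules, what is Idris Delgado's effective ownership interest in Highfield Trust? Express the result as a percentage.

By spousal attribution (R3), Idris Delgado is treated as also owning Kenji Cruz's interest in Bluewater Media Ltd, giving 24% + 59% = 83%.
By spousal attribution (R3), Idris Delgado is treated as also owning Kenji Cruz's interest in Vantage Capital LLC, giving 72% + 7% = 79%.
By spousal attribution (R3), Idris Delgado is treated as owning Kenji Cruz's 20% interest in Highfield Trust.
Chain via Bluewater Media Ltd → Talon Mining NL (R1): 83% × 63% × 33% = 17.2557% of Highfield Trust.
Chain via Vantage Capital LLC → Ashford Realty LP (R1): 79% × 19% × 41% = 6.1541% of Highfield Trust.
Direct interest in Highfield Trust: 20%.
Aggregating (R2): 17.2557% + 6.1541% + 20% = 43.4098%.

43.4098%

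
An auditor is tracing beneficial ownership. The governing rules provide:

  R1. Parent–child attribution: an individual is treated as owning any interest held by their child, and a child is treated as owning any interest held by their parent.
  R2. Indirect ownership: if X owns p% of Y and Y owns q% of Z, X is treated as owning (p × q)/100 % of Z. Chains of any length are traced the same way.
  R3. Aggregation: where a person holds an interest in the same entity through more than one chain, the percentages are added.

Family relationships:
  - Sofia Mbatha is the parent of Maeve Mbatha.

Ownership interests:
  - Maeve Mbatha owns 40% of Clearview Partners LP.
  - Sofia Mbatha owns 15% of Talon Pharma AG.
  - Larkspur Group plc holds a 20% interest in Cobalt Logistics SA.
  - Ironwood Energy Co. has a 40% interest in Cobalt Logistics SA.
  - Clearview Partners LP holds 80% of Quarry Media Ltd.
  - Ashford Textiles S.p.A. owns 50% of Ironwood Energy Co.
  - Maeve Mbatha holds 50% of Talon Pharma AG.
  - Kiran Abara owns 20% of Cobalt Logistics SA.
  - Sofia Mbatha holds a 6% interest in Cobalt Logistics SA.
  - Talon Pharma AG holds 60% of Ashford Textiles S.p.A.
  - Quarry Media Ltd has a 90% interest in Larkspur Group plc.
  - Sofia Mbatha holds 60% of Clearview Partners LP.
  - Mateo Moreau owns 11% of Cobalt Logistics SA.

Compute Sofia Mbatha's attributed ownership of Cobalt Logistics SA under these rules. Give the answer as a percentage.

By parent–child attribution (R1), Sofia Mbatha is treated as also owning Maeve Mbatha's interest in Talon Pharma AG, giving 15% + 50% = 65%.
By parent–child attribution (R1), Sofia Mbatha is treated as also owning Maeve Mbatha's interest in Clearview Partners LP, giving 60% + 40% = 100%.
Chain via Talon Pharma AG → Ashford Textiles S.p.A. → Ironwood Energy Co. (R2): 65% × 60% × 50% × 40% = 7.8% of Cobalt Logistics SA.
Chain via Clearview Partners LP → Quarry Media Ltd → Larkspur Group plc (R2): 100% × 80% × 90% × 20% = 14.4% of Cobalt Logistics SA.
Direct interest in Cobalt Logistics SA: 6%.
Aggregating (R3): 7.8% + 14.4% + 6% = 28.2%.

28.2%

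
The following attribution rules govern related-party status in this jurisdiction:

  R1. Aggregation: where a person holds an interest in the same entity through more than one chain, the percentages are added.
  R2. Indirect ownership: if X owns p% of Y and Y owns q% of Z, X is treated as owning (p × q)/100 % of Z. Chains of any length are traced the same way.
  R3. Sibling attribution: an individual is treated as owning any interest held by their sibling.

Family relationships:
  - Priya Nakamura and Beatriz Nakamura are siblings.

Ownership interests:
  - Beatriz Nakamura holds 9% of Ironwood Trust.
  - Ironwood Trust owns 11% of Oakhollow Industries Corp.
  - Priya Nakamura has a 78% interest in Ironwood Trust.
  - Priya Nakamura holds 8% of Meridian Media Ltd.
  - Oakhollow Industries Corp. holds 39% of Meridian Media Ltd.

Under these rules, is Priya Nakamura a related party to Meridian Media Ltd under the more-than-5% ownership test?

Yes

By sibling attribution (R3), Priya Nakamura is treated as also owning Beatriz Nakamura's interest in Ironwood Trust, giving 78% + 9% = 87%.
Chain via Ironwood Trust → Oakhollow Industries Corp. (R2): 87% × 11% × 39% = 3.7323% of Meridian Media Ltd.
Direct interest in Meridian Media Ltd: 8%.
Aggregating (R1): 3.7323% + 8% = 11.7323%.
11.7323% exceeds the 5% threshold, so Priya is a related party to Meridian Media Ltd.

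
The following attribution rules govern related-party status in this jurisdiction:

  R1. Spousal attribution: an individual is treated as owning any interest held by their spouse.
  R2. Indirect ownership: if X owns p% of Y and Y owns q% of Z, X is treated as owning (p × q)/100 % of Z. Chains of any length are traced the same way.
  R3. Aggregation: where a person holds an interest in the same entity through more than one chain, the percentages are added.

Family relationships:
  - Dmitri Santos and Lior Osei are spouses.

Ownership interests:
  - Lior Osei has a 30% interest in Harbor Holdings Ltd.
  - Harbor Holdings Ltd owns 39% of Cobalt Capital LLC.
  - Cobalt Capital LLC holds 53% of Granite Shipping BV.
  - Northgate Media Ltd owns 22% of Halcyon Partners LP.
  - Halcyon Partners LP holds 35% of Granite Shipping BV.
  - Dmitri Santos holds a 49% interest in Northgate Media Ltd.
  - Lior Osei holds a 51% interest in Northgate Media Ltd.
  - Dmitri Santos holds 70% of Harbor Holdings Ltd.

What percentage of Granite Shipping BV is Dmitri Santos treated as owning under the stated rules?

28.37%

By spousal attribution (R1), Dmitri Santos is treated as also owning Lior Osei's interest in Northgate Media Ltd, giving 49% + 51% = 100%.
By spousal attribution (R1), Dmitri Santos is treated as also owning Lior Osei's interest in Harbor Holdings Ltd, giving 70% + 30% = 100%.
Chain via Northgate Media Ltd → Halcyon Partners LP (R2): 100% × 22% × 35% = 7.7% of Granite Shipping BV.
Chain via Harbor Holdings Ltd → Cobalt Capital LLC (R2): 100% × 39% × 53% = 20.67% of Granite Shipping BV.
Aggregating (R3): 7.7% + 20.67% = 28.37%.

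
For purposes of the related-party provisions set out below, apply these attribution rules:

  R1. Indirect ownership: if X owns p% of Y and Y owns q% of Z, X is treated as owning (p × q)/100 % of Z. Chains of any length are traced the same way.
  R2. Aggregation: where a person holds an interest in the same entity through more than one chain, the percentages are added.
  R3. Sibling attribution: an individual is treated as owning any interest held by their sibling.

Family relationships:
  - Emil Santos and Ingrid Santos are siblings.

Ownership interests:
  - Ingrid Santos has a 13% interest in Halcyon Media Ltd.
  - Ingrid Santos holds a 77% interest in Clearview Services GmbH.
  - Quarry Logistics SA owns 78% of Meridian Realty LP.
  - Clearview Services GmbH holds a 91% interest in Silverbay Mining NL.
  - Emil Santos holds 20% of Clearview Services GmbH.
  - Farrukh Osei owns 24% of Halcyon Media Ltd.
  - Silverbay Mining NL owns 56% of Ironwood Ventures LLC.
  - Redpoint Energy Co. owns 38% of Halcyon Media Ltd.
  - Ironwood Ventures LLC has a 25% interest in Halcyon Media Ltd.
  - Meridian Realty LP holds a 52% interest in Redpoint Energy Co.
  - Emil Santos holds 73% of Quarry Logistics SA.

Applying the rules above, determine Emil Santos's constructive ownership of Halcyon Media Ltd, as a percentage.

36.609144%

By sibling attribution (R3), Emil Santos is treated as also owning Ingrid Santos's interest in Clearview Services GmbH, giving 20% + 77% = 97%.
By sibling attribution (R3), Emil Santos is treated as owning Ingrid Santos's 13% interest in Halcyon Media Ltd.
Chain via Clearview Services GmbH → Silverbay Mining NL → Ironwood Ventures LLC (R1): 97% × 91% × 56% × 25% = 12.3578% of Halcyon Media Ltd.
Chain via Quarry Logistics SA → Meridian Realty LP → Redpoint Energy Co. (R1): 73% × 78% × 52% × 38% = 11.251344% of Halcyon Media Ltd.
Direct interest in Halcyon Media Ltd: 13%.
Aggregating (R2): 12.3578% + 11.251344% + 13% = 36.609144%.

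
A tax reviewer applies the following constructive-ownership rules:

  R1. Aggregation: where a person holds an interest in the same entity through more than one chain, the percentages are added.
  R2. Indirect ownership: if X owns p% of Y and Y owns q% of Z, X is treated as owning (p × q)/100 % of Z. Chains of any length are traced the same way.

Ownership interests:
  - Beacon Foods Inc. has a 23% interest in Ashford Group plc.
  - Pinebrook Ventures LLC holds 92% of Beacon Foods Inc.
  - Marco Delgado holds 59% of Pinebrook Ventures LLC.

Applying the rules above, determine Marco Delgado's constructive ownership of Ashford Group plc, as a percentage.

12.4844%

Chain via Pinebrook Ventures LLC → Beacon Foods Inc. (R2): 59% × 92% × 23% = 12.4844% of Ashford Group plc.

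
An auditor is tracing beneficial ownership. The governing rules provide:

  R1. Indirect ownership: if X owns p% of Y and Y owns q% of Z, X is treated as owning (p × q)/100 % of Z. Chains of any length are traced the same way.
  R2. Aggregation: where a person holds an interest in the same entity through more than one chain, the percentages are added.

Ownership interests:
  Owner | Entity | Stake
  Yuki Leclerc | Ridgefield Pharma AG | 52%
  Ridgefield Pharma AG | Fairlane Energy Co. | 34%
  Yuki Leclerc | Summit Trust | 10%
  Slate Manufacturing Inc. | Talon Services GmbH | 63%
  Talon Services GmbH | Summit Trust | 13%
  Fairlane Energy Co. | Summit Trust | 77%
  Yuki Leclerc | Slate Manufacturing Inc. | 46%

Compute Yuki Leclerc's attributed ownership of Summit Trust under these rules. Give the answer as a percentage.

27.381%

Chain via Slate Manufacturing Inc. → Talon Services GmbH (R1): 46% × 63% × 13% = 3.7674% of Summit Trust.
Chain via Ridgefield Pharma AG → Fairlane Energy Co. (R1): 52% × 34% × 77% = 13.6136% of Summit Trust.
Direct interest in Summit Trust: 10%.
Aggregating (R2): 3.7674% + 13.6136% + 10% = 27.381%.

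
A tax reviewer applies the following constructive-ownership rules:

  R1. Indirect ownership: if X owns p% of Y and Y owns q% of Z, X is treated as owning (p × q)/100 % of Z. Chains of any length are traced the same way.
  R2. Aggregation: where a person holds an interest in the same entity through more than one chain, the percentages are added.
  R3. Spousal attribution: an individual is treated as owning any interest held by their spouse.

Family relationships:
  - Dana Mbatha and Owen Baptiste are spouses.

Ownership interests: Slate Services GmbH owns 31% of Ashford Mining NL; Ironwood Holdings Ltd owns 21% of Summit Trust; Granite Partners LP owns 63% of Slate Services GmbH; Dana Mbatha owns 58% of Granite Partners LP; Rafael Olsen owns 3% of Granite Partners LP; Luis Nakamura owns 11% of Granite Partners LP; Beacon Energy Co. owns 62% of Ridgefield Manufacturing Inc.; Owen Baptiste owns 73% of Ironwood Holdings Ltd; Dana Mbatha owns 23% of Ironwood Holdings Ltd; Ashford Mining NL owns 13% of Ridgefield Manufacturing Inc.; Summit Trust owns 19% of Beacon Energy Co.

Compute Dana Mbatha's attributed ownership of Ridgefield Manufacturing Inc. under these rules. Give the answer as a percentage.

By spousal attribution (R3), Dana Mbatha is treated as also owning Owen Baptiste's interest in Ironwood Holdings Ltd, giving 23% + 73% = 96%.
Chain via Granite Partners LP → Slate Services GmbH → Ashford Mining NL (R1): 58% × 63% × 31% × 13% = 1.472562% of Ridgefield Manufacturing Inc.
Chain via Ironwood Holdings Ltd → Summit Trust → Beacon Energy Co. (R1): 96% × 21% × 19% × 62% = 2.374848% of Ridgefield Manufacturing Inc.
Aggregating (R2): 1.472562% + 2.374848% = 3.84741%.

3.84741%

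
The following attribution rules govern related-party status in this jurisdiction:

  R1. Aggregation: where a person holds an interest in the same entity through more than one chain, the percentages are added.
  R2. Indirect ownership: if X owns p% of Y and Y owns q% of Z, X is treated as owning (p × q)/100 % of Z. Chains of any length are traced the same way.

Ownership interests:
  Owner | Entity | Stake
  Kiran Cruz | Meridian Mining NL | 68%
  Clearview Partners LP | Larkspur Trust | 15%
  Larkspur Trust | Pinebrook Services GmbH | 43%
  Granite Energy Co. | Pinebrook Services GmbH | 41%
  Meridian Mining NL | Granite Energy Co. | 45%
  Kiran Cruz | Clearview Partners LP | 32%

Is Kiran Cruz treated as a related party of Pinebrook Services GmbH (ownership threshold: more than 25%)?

Chain via Clearview Partners LP → Larkspur Trust (R2): 32% × 15% × 43% = 2.064% of Pinebrook Services GmbH.
Chain via Meridian Mining NL → Granite Energy Co. (R2): 68% × 45% × 41% = 12.546% of Pinebrook Services GmbH.
Aggregating (R1): 2.064% + 12.546% = 14.61%.
14.61% does not exceed the 25% threshold, so Kiran is not a related party to Pinebrook Services GmbH.

No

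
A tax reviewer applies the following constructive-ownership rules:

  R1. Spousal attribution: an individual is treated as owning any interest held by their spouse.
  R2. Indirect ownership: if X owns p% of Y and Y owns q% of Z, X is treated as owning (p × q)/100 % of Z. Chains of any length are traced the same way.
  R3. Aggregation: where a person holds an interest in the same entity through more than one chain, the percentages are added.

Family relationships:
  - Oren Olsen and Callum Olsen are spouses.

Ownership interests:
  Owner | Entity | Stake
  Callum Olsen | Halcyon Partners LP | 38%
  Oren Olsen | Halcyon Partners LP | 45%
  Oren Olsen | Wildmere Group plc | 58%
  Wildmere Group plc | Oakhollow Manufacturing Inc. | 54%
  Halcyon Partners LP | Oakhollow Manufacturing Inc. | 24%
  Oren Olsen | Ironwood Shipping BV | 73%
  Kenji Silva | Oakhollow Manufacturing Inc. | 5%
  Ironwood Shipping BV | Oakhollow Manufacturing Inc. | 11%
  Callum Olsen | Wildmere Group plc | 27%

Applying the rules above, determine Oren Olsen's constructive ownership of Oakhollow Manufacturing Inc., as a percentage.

By spousal attribution (R1), Oren Olsen is treated as also owning Callum Olsen's interest in Halcyon Partners LP, giving 45% + 38% = 83%.
By spousal attribution (R1), Oren Olsen is treated as also owning Callum Olsen's interest in Wildmere Group plc, giving 58% + 27% = 85%.
Chain via Ironwood Shipping BV (R2): 73% × 11% = 8.03% of Oakhollow Manufacturing Inc.
Chain via Halcyon Partners LP (R2): 83% × 24% = 19.92% of Oakhollow Manufacturing Inc.
Chain via Wildmere Group plc (R2): 85% × 54% = 45.9% of Oakhollow Manufacturing Inc.
Aggregating (R3): 8.03% + 19.92% + 45.9% = 73.85%.

73.85%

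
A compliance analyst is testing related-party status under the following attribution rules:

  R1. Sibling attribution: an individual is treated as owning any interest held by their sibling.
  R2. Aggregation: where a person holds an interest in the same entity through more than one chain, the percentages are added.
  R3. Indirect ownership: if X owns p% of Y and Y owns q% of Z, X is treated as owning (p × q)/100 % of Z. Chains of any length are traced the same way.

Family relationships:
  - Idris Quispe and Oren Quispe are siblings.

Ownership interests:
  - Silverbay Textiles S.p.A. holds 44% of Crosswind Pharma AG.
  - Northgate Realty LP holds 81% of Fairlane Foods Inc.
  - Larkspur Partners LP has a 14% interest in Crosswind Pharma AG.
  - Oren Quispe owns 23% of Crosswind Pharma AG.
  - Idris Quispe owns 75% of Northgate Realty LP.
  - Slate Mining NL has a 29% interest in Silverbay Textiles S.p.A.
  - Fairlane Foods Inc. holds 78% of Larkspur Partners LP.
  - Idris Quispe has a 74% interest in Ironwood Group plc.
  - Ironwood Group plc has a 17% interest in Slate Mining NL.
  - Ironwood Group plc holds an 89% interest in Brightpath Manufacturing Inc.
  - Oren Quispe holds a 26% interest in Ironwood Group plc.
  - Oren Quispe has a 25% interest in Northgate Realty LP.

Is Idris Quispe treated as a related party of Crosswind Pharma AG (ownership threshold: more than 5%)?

Yes

By sibling attribution (R1), Idris Quispe is treated as also owning Oren Quispe's interest in Northgate Realty LP, giving 75% + 25% = 100%.
By sibling attribution (R1), Idris Quispe is treated as also owning Oren Quispe's interest in Ironwood Group plc, giving 74% + 26% = 100%.
By sibling attribution (R1), Idris Quispe is treated as owning Oren Quispe's 23% interest in Crosswind Pharma AG.
Chain via Northgate Realty LP → Fairlane Foods Inc. → Larkspur Partners LP (R3): 100% × 81% × 78% × 14% = 8.8452% of Crosswind Pharma AG.
Chain via Ironwood Group plc → Slate Mining NL → Silverbay Textiles S.p.A. (R3): 100% × 17% × 29% × 44% = 2.1692% of Crosswind Pharma AG.
Direct interest in Crosswind Pharma AG: 23%.
Aggregating (R2): 8.8452% + 2.1692% + 23% = 34.0144%.
34.0144% exceeds the 5% threshold, so Idris is a related party to Crosswind Pharma AG.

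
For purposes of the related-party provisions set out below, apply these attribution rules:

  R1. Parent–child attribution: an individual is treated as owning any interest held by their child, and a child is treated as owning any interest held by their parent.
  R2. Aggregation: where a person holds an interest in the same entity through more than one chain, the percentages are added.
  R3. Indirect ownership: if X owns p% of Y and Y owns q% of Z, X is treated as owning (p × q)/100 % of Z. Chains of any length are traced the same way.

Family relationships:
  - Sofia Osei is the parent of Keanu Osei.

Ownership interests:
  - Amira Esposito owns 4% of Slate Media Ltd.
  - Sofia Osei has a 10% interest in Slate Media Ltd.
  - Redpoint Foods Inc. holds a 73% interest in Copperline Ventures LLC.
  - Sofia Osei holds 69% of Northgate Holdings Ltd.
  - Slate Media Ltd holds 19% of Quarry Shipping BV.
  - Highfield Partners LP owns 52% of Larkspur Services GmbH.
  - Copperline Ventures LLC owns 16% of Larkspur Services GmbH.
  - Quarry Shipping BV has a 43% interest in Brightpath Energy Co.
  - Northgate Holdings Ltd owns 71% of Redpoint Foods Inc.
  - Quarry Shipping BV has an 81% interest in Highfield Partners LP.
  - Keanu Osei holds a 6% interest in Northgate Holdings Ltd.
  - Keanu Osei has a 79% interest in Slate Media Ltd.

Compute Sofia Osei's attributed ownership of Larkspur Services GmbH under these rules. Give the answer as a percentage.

13.342092%

By parent–child attribution (R1), Sofia Osei is treated as also owning Keanu Osei's interest in Slate Media Ltd, giving 10% + 79% = 89%.
By parent–child attribution (R1), Sofia Osei is treated as also owning Keanu Osei's interest in Northgate Holdings Ltd, giving 69% + 6% = 75%.
Chain via Slate Media Ltd → Quarry Shipping BV → Highfield Partners LP (R3): 89% × 19% × 81% × 52% = 7.122492% of Larkspur Services GmbH.
Chain via Northgate Holdings Ltd → Redpoint Foods Inc. → Copperline Ventures LLC (R3): 75% × 71% × 73% × 16% = 6.2196% of Larkspur Services GmbH.
Aggregating (R2): 7.122492% + 6.2196% = 13.342092%.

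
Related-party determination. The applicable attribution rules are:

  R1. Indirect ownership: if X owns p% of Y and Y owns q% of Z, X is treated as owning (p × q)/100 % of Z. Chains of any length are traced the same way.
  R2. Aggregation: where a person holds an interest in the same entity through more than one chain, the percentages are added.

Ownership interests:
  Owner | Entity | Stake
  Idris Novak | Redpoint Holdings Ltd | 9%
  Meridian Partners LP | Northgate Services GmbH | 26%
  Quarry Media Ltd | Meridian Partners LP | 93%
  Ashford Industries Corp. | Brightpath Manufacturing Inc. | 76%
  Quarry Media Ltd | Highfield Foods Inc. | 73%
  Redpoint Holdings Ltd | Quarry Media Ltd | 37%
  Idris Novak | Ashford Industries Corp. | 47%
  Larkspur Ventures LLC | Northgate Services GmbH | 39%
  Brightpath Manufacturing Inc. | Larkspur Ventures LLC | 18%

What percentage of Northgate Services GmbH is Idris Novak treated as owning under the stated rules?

Chain via Redpoint Holdings Ltd → Quarry Media Ltd → Meridian Partners LP (R1): 9% × 37% × 93% × 26% = 0.805194% of Northgate Services GmbH.
Chain via Ashford Industries Corp. → Brightpath Manufacturing Inc. → Larkspur Ventures LLC (R1): 47% × 76% × 18% × 39% = 2.507544% of Northgate Services GmbH.
Aggregating (R2): 0.805194% + 2.507544% = 3.312738%.

3.312738%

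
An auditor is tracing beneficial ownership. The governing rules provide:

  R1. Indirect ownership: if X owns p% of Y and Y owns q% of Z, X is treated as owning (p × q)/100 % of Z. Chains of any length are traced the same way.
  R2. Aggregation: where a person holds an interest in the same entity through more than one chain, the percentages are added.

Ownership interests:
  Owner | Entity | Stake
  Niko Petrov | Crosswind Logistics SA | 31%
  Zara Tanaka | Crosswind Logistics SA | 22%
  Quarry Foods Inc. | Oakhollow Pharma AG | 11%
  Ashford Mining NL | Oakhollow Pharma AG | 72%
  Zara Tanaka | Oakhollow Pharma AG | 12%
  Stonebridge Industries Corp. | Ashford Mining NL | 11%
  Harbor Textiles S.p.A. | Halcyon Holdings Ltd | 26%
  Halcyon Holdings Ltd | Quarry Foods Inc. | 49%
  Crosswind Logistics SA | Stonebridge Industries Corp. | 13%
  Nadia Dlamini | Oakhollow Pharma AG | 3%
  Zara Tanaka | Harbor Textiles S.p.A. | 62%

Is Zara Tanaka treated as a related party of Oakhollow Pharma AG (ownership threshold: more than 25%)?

No

Chain via Crosswind Logistics SA → Stonebridge Industries Corp. → Ashford Mining NL (R1): 22% × 13% × 11% × 72% = 0.226512% of Oakhollow Pharma AG.
Chain via Harbor Textiles S.p.A. → Halcyon Holdings Ltd → Quarry Foods Inc. (R1): 62% × 26% × 49% × 11% = 0.868868% of Oakhollow Pharma AG.
Direct interest in Oakhollow Pharma AG: 12%.
Aggregating (R2): 0.226512% + 0.868868% + 12% = 13.09538%.
13.09538% does not exceed the 25% threshold, so Zara is not a related party to Oakhollow Pharma AG.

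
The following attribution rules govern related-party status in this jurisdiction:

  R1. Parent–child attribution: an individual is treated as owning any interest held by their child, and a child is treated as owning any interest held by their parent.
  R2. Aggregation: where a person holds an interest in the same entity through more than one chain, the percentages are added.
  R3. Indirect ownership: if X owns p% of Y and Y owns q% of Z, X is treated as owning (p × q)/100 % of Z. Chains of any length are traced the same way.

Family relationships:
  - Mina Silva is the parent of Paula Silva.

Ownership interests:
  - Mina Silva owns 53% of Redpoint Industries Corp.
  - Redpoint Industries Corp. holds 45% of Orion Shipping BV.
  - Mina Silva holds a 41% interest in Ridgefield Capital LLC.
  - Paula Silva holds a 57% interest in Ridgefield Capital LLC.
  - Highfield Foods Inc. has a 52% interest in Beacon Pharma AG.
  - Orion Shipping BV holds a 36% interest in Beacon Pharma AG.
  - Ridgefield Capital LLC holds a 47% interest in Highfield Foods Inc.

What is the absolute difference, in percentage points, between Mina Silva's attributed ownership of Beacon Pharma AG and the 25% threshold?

By parent–child attribution (R1), Mina Silva is treated as also owning Paula Silva's interest in Ridgefield Capital LLC, giving 41% + 57% = 98%.
Chain via Ridgefield Capital LLC → Highfield Foods Inc. (R3): 98% × 47% × 52% = 23.9512% of Beacon Pharma AG.
Chain via Redpoint Industries Corp. → Orion Shipping BV (R3): 53% × 45% × 36% = 8.586% of Beacon Pharma AG.
Aggregating (R2): 23.9512% + 8.586% = 32.5372%.
32.5372% exceeds the 25% threshold by 7.5372 percentage points.

7.5372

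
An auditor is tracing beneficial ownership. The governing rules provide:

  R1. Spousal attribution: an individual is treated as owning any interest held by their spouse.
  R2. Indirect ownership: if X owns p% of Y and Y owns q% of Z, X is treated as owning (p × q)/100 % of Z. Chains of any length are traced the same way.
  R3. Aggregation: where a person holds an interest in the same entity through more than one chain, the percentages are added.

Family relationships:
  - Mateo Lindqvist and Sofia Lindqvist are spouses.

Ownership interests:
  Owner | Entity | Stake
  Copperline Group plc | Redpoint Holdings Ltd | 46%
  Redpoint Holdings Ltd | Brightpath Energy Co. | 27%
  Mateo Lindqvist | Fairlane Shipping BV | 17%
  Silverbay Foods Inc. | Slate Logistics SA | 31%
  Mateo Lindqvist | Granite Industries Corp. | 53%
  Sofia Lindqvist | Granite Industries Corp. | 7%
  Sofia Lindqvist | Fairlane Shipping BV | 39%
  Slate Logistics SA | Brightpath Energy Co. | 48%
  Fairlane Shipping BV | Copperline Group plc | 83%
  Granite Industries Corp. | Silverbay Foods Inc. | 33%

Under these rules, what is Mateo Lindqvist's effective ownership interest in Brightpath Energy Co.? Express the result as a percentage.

8.719056%

By spousal attribution (R1), Mateo Lindqvist is treated as also owning Sofia Lindqvist's interest in Granite Industries Corp, giving 53% + 7% = 60%.
By spousal attribution (R1), Mateo Lindqvist is treated as also owning Sofia Lindqvist's interest in Fairlane Shipping BV, giving 17% + 39% = 56%.
Chain via Granite Industries Corp. → Silverbay Foods Inc. → Slate Logistics SA (R2): 60% × 33% × 31% × 48% = 2.94624% of Brightpath Energy Co.
Chain via Fairlane Shipping BV → Copperline Group plc → Redpoint Holdings Ltd (R2): 56% × 83% × 46% × 27% = 5.772816% of Brightpath Energy Co.
Aggregating (R3): 2.94624% + 5.772816% = 8.719056%.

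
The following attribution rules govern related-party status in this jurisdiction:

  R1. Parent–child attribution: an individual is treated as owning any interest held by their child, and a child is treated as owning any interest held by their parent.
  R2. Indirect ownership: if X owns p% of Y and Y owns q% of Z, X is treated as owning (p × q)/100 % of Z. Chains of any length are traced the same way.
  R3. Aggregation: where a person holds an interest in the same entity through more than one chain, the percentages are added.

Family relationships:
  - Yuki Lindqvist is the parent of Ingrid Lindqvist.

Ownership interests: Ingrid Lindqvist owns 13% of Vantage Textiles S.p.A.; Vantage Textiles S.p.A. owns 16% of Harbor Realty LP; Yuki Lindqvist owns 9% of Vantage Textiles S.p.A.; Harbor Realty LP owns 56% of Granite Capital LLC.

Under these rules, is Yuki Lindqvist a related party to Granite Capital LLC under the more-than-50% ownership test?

No

By parent–child attribution (R1), Yuki Lindqvist is treated as also owning Ingrid Lindqvist's interest in Vantage Textiles S.p.A, giving 9% + 13% = 22%.
Chain via Vantage Textiles S.p.A. → Harbor Realty LP (R2): 22% × 16% × 56% = 1.9712% of Granite Capital LLC.
1.9712% does not exceed the 50% threshold, so Yuki is not a related party to Granite Capital LLC.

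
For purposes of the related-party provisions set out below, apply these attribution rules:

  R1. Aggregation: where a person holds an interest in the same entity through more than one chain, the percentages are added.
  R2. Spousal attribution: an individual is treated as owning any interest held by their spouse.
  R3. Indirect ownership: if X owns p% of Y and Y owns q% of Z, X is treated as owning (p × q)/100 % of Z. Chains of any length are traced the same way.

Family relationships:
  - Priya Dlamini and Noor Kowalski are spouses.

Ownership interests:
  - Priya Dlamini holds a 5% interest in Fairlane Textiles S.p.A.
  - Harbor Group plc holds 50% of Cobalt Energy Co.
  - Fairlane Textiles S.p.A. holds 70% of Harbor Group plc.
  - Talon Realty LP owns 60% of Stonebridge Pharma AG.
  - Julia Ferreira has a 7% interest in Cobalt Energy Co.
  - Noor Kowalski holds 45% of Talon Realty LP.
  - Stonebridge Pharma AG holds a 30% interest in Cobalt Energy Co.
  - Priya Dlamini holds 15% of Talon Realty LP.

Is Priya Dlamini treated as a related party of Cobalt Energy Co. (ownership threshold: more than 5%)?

Yes

By spousal attribution (R2), Priya Dlamini is treated as also owning Noor Kowalski's interest in Talon Realty LP, giving 15% + 45% = 60%.
Chain via Talon Realty LP → Stonebridge Pharma AG (R3): 60% × 60% × 30% = 10.8% of Cobalt Energy Co.
Chain via Fairlane Textiles S.p.A. → Harbor Group plc (R3): 5% × 70% × 50% = 1.75% of Cobalt Energy Co.
Aggregating (R1): 10.8% + 1.75% = 12.55%.
12.55% exceeds the 5% threshold, so Priya is a related party to Cobalt Energy Co.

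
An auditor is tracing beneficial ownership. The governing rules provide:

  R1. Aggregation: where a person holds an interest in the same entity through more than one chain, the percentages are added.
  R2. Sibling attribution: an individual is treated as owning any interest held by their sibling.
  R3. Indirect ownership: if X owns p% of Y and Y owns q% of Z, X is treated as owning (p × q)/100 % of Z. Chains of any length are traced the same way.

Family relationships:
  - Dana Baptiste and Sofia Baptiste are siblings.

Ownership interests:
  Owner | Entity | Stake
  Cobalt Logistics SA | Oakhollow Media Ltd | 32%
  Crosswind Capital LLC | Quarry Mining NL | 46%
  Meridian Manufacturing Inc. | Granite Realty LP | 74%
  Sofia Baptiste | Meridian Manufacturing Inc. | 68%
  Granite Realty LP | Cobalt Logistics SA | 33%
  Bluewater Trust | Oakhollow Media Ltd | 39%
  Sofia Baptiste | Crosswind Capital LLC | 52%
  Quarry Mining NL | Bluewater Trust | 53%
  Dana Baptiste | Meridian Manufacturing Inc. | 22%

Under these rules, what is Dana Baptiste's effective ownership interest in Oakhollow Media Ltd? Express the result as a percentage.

11.977224%

By sibling attribution (R2), Dana Baptiste is treated as also owning Sofia Baptiste's interest in Meridian Manufacturing Inc, giving 22% + 68% = 90%.
By sibling attribution (R2), Dana Baptiste is treated as owning Sofia Baptiste's 52% interest in Crosswind Capital LLC.
Chain via Meridian Manufacturing Inc. → Granite Realty LP → Cobalt Logistics SA (R3): 90% × 74% × 33% × 32% = 7.03296% of Oakhollow Media Ltd.
Chain via Crosswind Capital LLC → Quarry Mining NL → Bluewater Trust (R3): 52% × 46% × 53% × 39% = 4.944264% of Oakhollow Media Ltd.
Aggregating (R1): 7.03296% + 4.944264% = 11.977224%.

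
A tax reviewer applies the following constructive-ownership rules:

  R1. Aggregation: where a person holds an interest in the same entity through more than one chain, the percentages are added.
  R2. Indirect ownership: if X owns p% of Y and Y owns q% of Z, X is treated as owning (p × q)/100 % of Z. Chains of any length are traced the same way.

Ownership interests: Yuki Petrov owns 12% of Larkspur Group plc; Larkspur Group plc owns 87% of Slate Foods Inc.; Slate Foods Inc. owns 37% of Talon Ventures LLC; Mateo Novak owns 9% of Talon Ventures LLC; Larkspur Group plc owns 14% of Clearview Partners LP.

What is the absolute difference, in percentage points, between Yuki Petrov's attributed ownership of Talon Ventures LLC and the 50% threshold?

Chain via Larkspur Group plc → Slate Foods Inc. (R2): 12% × 87% × 37% = 3.8628% of Talon Ventures LLC.
3.8628% falls short of the 50% threshold by 46.1372 percentage points.

46.1372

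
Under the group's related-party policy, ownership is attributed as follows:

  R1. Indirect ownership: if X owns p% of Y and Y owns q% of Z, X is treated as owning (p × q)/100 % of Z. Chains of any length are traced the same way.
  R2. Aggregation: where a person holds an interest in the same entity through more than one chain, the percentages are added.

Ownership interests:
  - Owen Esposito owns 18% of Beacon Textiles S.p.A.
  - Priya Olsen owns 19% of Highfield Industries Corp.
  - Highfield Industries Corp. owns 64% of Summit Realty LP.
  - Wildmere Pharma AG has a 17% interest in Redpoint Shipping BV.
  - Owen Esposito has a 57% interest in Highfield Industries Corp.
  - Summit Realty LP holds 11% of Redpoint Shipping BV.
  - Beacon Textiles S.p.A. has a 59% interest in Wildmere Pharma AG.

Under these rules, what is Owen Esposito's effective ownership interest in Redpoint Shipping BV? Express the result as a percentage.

Chain via Highfield Industries Corp. → Summit Realty LP (R1): 57% × 64% × 11% = 4.0128% of Redpoint Shipping BV.
Chain via Beacon Textiles S.p.A. → Wildmere Pharma AG (R1): 18% × 59% × 17% = 1.8054% of Redpoint Shipping BV.
Aggregating (R2): 4.0128% + 1.8054% = 5.8182%.

5.8182%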